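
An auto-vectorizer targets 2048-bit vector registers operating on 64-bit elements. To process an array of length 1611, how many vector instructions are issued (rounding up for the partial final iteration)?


Width = 2048 / 64 = 32 elements per vector op
Iterations = ceil(1611 / 32) = 51

51


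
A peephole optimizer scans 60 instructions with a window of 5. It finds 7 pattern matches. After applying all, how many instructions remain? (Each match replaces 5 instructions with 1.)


Each match removes 4 instructions.
Total removed = 7 * 4 = 28
Remaining = 60 - 28 = 32

32


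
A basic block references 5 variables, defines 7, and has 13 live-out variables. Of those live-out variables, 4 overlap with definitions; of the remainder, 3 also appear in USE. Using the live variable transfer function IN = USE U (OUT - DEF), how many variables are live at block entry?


OUT - DEF: 13 - 4 = 9
|IN| = |USE| + |OUT - DEF| - |USE ∩ (OUT - DEF)| = 5 + 9 - 3 = 11

11


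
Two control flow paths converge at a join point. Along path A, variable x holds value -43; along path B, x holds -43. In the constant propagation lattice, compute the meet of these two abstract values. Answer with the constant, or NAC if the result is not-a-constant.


Meet operation: if both paths give the same constant, result is that constant; if they differ, result is NAC (not-a-constant).
Path A: -43, Path B: -43 -> equal
Result: constant -> -43

-43


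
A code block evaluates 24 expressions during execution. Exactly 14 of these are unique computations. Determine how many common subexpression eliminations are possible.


CSE count = total expressions - unique expressions
= 24 - 14 = 10

10


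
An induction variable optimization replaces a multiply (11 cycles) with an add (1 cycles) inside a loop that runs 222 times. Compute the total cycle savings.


Per-iteration saving = 11 - 1 = 10
Total saved = 222 * 10 = 2220

2220


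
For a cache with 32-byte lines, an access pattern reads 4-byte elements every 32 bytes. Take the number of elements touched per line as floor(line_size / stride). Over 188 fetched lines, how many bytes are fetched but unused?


Elements per line = floor(32 / 32) = 1
Bytes used per line = 1 * 4 = 4
Wasted per line = 32 - 4 = 28
Total wasted = 28 * 188 = 5264

5264


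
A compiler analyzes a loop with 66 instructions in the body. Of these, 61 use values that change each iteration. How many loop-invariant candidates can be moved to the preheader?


Invariant candidates = total - loop-dependent
= 66 - 61 = 5

5


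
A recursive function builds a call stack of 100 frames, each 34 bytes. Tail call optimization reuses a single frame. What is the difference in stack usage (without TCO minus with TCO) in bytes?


Without TCO: 100 * 34 = 3400 bytes
With TCO: reuse 1 frame = 34 bytes
Savings = 3400 - 34 = 3366

3366


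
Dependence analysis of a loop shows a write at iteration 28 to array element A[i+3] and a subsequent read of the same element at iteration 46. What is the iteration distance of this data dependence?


Distance = read iteration - write iteration
= 46 - 28 = 18

18


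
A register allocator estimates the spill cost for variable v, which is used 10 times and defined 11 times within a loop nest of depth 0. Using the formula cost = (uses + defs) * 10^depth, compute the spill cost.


uses + defs = 10 + 11 = 21
10^0 = 1
Spill cost = 21 * 1 = 21

21


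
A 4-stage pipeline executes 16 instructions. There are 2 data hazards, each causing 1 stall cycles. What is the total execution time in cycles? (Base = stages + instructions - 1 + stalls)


Base cycles = 4 + 16 - 1 = 19
Total stalls = 2 * 1 = 2
Total = 19 + 2 = 21

21


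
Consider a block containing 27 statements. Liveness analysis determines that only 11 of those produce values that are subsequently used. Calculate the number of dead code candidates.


Dead code = total statements - live definitions
= 27 - 11 = 16

16


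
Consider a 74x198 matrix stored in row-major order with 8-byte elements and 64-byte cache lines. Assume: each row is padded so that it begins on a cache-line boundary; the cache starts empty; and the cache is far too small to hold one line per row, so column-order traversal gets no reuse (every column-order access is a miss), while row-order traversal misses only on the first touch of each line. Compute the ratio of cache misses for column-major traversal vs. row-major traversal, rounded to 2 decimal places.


Each row occupies 198 * 8 = 1584 bytes and starts on a line boundary, so it spans ceil(1584 / 64) = 25 cache lines.
Row-major traversal misses (one per line touched): 74 * ceil(198 * 8 / 64) = 1850
Column-major traversal misses (no reuse, every access misses): 74 * 198 = 14652
Ratio = 14652 / 1850 = 7.92

7.92


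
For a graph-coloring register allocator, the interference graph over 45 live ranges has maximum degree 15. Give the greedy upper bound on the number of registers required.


Greedy coloring never needs more than (max_degree + 1) colors: when coloring a vertex, at most max_degree neighbors are already colored.
Upper bound = 15 + 1 = 16

16


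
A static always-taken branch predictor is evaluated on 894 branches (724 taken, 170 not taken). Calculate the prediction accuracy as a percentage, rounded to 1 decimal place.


Predictor: always-taken
Correct predictions = 724
Accuracy = 724 / 894 * 100 = 81.0%

81.0


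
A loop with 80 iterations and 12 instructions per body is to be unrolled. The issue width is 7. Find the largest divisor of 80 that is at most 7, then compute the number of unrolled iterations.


Largest divisor of 80 <= 7 is 5
New iterations = 80 / 5 = 16

16


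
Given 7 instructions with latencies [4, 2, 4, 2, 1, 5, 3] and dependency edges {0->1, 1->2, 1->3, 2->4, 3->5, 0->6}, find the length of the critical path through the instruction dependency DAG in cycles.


Compute longest path through dependency graph: dist(Ik) = max over predecessors of dist + latency(Ik).
dist(I0) = latency 4 = 4
dist(I1) = dist(I0) + 2 = 4 + 2 = 6
dist(I2) = dist(I1) + 4 = 6 + 4 = 10
dist(I3) = dist(I1) + 2 = 6 + 2 = 8
dist(I4) = dist(I2) + 1 = 10 + 1 = 11
dist(I5) = dist(I3) + 5 = 8 + 5 = 13
dist(I6) = dist(I0) + 3 = 4 + 3 = 7
Critical path = max dist = 13

13


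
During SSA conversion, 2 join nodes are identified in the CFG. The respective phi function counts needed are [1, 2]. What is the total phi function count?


Total phi functions = sum of phi functions at each join node
= 1 + 2 = 3

3


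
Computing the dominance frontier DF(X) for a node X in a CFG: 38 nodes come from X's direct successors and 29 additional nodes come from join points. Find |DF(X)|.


DF(X) = direct successor contributions + join point contributions
= 38 + 29 = 67

67


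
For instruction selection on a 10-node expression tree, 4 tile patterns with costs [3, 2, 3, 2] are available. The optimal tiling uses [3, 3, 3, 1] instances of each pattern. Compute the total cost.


Total cost = sum(count_i * cost_i)
= 3*3 + 3*2 + 3*3 + 1*2
= 26

26


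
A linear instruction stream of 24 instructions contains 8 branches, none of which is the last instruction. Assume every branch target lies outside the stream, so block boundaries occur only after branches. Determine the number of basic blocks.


With no in-sequence branch targets, the leaders are the first instruction plus the instruction after each branch.
Number of basic blocks = branches + 1
= 8 + 1 = 9

9


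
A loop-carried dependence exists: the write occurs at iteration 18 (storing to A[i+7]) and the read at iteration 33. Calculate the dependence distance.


Distance = read iteration - write iteration
= 33 - 18 = 15

15


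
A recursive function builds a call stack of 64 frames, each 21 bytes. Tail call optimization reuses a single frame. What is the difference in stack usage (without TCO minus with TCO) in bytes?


Without TCO: 64 * 21 = 1344 bytes
With TCO: reuse 1 frame = 21 bytes
Savings = 1344 - 21 = 1323

1323


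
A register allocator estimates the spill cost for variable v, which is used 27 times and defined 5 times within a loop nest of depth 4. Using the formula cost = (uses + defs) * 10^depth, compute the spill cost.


uses + defs = 27 + 5 = 32
10^4 = 10000
Spill cost = 32 * 10000 = 320000

320000


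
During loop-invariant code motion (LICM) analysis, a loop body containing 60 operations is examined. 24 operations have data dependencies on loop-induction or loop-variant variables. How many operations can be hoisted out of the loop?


Invariant candidates = total - loop-dependent
= 60 - 24 = 36

36


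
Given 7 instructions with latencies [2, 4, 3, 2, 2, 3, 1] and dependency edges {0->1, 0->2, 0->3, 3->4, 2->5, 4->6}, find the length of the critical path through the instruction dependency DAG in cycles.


Compute longest path through dependency graph: dist(Ik) = max over predecessors of dist + latency(Ik).
dist(I0) = latency 2 = 2
dist(I1) = dist(I0) + 4 = 2 + 4 = 6
dist(I2) = dist(I0) + 3 = 2 + 3 = 5
dist(I3) = dist(I0) + 2 = 2 + 2 = 4
dist(I4) = dist(I3) + 2 = 4 + 2 = 6
dist(I5) = dist(I2) + 3 = 5 + 3 = 8
dist(I6) = dist(I4) + 1 = 6 + 1 = 7
Critical path = max dist = 8

8


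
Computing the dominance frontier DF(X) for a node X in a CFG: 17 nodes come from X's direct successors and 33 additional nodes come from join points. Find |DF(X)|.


DF(X) = direct successor contributions + join point contributions
= 17 + 33 = 50

50


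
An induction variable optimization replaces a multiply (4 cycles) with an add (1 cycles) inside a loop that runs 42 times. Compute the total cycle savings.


Per-iteration saving = 4 - 1 = 3
Total saved = 42 * 3 = 126

126


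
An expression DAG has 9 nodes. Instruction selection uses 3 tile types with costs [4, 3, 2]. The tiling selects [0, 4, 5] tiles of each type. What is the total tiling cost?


Total cost = sum(count_i * cost_i)
= 0*4 + 4*3 + 5*2
= 22

22


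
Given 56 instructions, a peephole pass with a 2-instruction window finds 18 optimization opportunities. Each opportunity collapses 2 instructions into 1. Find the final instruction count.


Each match removes 1 instructions.
Total removed = 18 * 1 = 18
Remaining = 56 - 18 = 38

38


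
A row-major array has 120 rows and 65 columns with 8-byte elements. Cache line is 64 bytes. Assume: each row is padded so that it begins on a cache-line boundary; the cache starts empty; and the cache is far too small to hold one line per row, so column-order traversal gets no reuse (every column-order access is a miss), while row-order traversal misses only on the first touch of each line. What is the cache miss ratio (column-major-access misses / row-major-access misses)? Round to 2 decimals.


Each row occupies 65 * 8 = 520 bytes and starts on a line boundary, so it spans ceil(520 / 64) = 9 cache lines.
Row-major traversal misses (one per line touched): 120 * ceil(65 * 8 / 64) = 1080
Column-major traversal misses (no reuse, every access misses): 120 * 65 = 7800
Ratio = 7800 / 1080 = 7.22

7.22


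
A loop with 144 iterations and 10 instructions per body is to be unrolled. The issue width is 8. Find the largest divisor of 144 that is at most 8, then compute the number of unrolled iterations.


Largest divisor of 144 <= 8 is 8
New iterations = 144 / 8 = 18

18


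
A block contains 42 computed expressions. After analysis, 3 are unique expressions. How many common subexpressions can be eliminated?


CSE count = total expressions - unique expressions
= 42 - 3 = 39

39


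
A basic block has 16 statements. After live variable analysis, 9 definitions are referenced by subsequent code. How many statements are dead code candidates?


Dead code = total statements - live definitions
= 16 - 9 = 7

7


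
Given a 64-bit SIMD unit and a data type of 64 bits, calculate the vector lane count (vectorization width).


Width = SIMD bits / data type bits
= 64 / 64 = 1

1


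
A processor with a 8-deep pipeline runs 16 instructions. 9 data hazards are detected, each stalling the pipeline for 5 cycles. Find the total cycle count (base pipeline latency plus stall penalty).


Base cycles = 8 + 16 - 1 = 23
Total stalls = 9 * 5 = 45
Total = 23 + 45 = 68

68


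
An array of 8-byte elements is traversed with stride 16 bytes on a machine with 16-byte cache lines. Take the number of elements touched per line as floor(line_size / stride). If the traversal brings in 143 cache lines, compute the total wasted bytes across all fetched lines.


Elements per line = floor(16 / 16) = 1
Bytes used per line = 1 * 8 = 8
Wasted per line = 16 - 8 = 8
Total wasted = 8 * 143 = 1144

1144


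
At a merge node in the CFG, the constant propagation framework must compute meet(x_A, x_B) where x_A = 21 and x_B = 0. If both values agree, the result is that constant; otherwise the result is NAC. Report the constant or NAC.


Meet operation: if both paths give the same constant, result is that constant; if they differ, result is NAC (not-a-constant).
Path A: 21, Path B: 0 -> differ
Result: not-a-constant -> NAC

NAC


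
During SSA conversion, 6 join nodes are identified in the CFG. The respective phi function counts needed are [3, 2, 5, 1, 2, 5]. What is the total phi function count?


Total phi functions = sum of phi functions at each join node
= 3 + 2 + 5 + 1 + 2 + 5 = 18

18


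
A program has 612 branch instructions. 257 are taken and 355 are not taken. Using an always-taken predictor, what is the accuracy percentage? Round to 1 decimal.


Predictor: always-taken
Correct predictions = 257
Accuracy = 257 / 612 * 100 = 42.0%

42.0


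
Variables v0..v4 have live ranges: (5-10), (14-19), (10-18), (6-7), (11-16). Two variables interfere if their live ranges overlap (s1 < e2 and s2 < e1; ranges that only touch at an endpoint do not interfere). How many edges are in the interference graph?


Check all pairs for overlapping intervals.
Two intervals (s1,e1) and (s2,e2) overlap if s1 < e2 and s2 < e1.
v0 (5-10) vs v1..v4: overlaps v3 -> 1
v1 (14-19) vs v2..v4: overlaps v2, v4 -> 2
v2 (10-18) vs v3..v4: overlaps v4 -> 1
v3 (6-7) vs v4: overlaps none -> 0
Total overlapping pairs = 1 + 2 + 1 + 0 = 4

4


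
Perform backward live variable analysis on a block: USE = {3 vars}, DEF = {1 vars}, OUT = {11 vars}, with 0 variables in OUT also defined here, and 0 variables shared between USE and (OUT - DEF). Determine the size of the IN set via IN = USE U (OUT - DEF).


OUT - DEF: 11 - 0 = 11
|IN| = |USE| + |OUT - DEF| - |USE ∩ (OUT - DEF)| = 3 + 11 - 0 = 14

14


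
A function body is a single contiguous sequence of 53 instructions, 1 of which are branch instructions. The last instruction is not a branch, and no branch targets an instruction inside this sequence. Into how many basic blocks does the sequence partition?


With no in-sequence branch targets, the leaders are the first instruction plus the instruction after each branch.
Number of basic blocks = branches + 1
= 1 + 1 = 2

2


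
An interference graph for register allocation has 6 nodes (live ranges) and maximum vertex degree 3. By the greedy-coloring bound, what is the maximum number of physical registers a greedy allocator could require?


Greedy coloring never needs more than (max_degree + 1) colors: when coloring a vertex, at most max_degree neighbors are already colored.
Upper bound = 3 + 1 = 4

4


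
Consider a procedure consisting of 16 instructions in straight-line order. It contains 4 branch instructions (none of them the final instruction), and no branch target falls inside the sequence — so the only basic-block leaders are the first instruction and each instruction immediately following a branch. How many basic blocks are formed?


With no in-sequence branch targets, the leaders are the first instruction plus the instruction after each branch.
Number of basic blocks = branches + 1
= 4 + 1 = 5

5


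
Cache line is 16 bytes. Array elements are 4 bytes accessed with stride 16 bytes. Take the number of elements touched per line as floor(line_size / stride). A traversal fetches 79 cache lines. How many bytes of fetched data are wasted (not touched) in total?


Elements per line = floor(16 / 16) = 1
Bytes used per line = 1 * 4 = 4
Wasted per line = 16 - 4 = 12
Total wasted = 12 * 79 = 948

948


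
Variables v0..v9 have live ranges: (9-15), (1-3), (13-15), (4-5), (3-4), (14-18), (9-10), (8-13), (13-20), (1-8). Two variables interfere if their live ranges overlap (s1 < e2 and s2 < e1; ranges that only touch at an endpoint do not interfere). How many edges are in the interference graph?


Check all pairs for overlapping intervals.
Two intervals (s1,e1) and (s2,e2) overlap if s1 < e2 and s2 < e1.
v0 (9-15) vs v1..v9: overlaps v2, v5, v6, v7, v8 -> 5
v1 (1-3) vs v2..v9: overlaps v9 -> 1
v2 (13-15) vs v3..v9: overlaps v5, v8 -> 2
v3 (4-5) vs v4..v9: overlaps v9 -> 1
v4 (3-4) vs v5..v9: overlaps v9 -> 1
v5 (14-18) vs v6..v9: overlaps v8 -> 1
v6 (9-10) vs v7..v9: overlaps v7 -> 1
v7 (8-13) vs v8..v9: overlaps none -> 0
v8 (13-20) vs v9: overlaps none -> 0
Total overlapping pairs = 5 + 1 + 2 + 1 + 1 + 1 + 1 + 0 + 0 = 12

12


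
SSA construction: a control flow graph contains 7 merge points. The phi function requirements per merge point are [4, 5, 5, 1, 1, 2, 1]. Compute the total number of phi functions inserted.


Total phi functions = sum of phi functions at each join node
= 4 + 5 + 5 + 1 + 1 + 2 + 1 = 19

19


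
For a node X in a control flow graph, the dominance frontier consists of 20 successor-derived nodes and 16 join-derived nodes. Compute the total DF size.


DF(X) = direct successor contributions + join point contributions
= 20 + 16 = 36

36


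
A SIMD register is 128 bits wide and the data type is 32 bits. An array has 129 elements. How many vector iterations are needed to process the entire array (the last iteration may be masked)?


Width = 128 / 32 = 4 elements per vector op
Iterations = ceil(129 / 4) = 33

33


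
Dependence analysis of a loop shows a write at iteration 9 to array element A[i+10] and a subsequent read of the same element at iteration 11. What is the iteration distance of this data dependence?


Distance = read iteration - write iteration
= 11 - 9 = 2

2


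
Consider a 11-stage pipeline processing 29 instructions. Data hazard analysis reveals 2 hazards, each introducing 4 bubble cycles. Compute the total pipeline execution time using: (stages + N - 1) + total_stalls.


Base cycles = 11 + 29 - 1 = 39
Total stalls = 2 * 4 = 8
Total = 39 + 8 = 47

47


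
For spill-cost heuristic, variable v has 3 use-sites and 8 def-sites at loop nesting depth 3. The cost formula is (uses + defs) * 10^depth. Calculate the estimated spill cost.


uses + defs = 3 + 8 = 11
10^3 = 1000
Spill cost = 11 * 1000 = 11000

11000


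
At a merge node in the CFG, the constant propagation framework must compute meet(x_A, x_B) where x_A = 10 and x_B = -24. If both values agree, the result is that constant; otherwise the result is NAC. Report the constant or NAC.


Meet operation: if both paths give the same constant, result is that constant; if they differ, result is NAC (not-a-constant).
Path A: 10, Path B: -24 -> differ
Result: not-a-constant -> NAC

NAC


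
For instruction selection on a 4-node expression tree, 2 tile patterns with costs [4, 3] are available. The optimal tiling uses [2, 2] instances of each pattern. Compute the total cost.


Total cost = sum(count_i * cost_i)
= 2*4 + 2*3
= 14

14


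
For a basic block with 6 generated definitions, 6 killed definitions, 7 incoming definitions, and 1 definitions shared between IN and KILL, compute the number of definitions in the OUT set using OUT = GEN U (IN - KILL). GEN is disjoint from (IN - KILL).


IN - KILL: 7 - 1 = 6 surviving definitions
OUT = GEN + surviving = 6 + 6 = 12

12


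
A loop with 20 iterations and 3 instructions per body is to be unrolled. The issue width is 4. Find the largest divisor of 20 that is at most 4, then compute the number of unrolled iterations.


Largest divisor of 20 <= 4 is 4
New iterations = 20 / 4 = 5

5


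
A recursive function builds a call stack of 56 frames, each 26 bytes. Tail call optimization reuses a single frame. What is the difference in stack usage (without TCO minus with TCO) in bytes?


Without TCO: 56 * 26 = 1456 bytes
With TCO: reuse 1 frame = 26 bytes
Savings = 1456 - 26 = 1430

1430


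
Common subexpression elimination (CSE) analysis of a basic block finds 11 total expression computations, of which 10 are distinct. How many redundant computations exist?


CSE count = total expressions - unique expressions
= 11 - 10 = 1

1


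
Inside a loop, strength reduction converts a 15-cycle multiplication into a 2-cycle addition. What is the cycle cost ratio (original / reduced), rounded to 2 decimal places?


Ratio = mult_cost / add_cost = 15 / 2 = 7.5

7.5


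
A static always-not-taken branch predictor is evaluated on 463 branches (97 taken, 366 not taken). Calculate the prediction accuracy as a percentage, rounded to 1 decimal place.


Predictor: always-not-taken
Correct predictions = 366
Accuracy = 366 / 463 * 100 = 79.0%

79.0


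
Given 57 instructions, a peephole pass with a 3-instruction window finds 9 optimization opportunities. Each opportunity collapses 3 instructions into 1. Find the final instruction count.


Each match removes 2 instructions.
Total removed = 9 * 2 = 18
Remaining = 57 - 18 = 39

39


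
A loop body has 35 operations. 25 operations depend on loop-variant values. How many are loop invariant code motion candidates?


Invariant candidates = total - loop-dependent
= 35 - 25 = 10

10


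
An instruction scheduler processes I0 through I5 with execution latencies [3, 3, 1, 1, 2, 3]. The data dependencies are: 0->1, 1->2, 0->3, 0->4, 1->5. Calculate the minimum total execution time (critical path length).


Compute longest path through dependency graph: dist(Ik) = max over predecessors of dist + latency(Ik).
dist(I0) = latency 3 = 3
dist(I1) = dist(I0) + 3 = 3 + 3 = 6
dist(I2) = dist(I1) + 1 = 6 + 1 = 7
dist(I3) = dist(I0) + 1 = 3 + 1 = 4
dist(I4) = dist(I0) + 2 = 3 + 2 = 5
dist(I5) = dist(I1) + 3 = 6 + 3 = 9
Critical path = max dist = 9

9


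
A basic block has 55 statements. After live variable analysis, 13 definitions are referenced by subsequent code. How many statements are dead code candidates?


Dead code = total statements - live definitions
= 55 - 13 = 42

42


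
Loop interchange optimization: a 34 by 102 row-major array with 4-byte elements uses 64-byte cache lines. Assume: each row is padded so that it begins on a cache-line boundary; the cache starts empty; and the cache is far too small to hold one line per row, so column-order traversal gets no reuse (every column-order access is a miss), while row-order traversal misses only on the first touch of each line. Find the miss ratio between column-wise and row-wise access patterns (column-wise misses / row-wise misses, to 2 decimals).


Each row occupies 102 * 4 = 408 bytes and starts on a line boundary, so it spans ceil(408 / 64) = 7 cache lines.
Row-major traversal misses (one per line touched): 34 * ceil(102 * 4 / 64) = 238
Column-major traversal misses (no reuse, every access misses): 34 * 102 = 3468
Ratio = 3468 / 238 = 14.57

14.57


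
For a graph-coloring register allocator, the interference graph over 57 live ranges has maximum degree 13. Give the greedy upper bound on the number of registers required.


Greedy coloring never needs more than (max_degree + 1) colors: when coloring a vertex, at most max_degree neighbors are already colored.
Upper bound = 13 + 1 = 14

14


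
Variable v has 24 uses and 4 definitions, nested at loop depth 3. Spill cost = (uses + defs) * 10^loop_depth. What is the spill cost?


uses + defs = 24 + 4 = 28
10^3 = 1000
Spill cost = 28 * 1000 = 28000

28000


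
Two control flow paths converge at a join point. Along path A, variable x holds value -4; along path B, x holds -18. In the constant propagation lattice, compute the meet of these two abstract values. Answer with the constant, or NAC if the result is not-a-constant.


Meet operation: if both paths give the same constant, result is that constant; if they differ, result is NAC (not-a-constant).
Path A: -4, Path B: -18 -> differ
Result: not-a-constant -> NAC

NAC


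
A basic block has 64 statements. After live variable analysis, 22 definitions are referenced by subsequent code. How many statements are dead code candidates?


Dead code = total statements - live definitions
= 64 - 22 = 42

42


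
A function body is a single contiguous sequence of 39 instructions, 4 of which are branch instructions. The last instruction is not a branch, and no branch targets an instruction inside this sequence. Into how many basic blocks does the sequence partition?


With no in-sequence branch targets, the leaders are the first instruction plus the instruction after each branch.
Number of basic blocks = branches + 1
= 4 + 1 = 5

5


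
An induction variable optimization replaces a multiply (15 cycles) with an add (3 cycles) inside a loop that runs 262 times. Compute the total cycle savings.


Per-iteration saving = 15 - 3 = 12
Total saved = 262 * 12 = 3144

3144


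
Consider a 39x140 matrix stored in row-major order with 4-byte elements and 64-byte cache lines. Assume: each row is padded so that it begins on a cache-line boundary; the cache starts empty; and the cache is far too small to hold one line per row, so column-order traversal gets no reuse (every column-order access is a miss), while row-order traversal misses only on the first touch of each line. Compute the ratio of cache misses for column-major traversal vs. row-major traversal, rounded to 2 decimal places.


Each row occupies 140 * 4 = 560 bytes and starts on a line boundary, so it spans ceil(560 / 64) = 9 cache lines.
Row-major traversal misses (one per line touched): 39 * ceil(140 * 4 / 64) = 351
Column-major traversal misses (no reuse, every access misses): 39 * 140 = 5460
Ratio = 5460 / 351 = 15.56

15.56


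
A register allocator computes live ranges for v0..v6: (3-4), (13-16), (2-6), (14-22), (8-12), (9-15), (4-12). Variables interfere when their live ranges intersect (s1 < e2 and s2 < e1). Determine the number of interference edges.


Check all pairs for overlapping intervals.
Two intervals (s1,e1) and (s2,e2) overlap if s1 < e2 and s2 < e1.
v0 (3-4) vs v1..v6: overlaps v2 -> 1
v1 (13-16) vs v2..v6: overlaps v3, v5 -> 2
v2 (2-6) vs v3..v6: overlaps v6 -> 1
v3 (14-22) vs v4..v6: overlaps v5 -> 1
v4 (8-12) vs v5..v6: overlaps v5, v6 -> 2
v5 (9-15) vs v6: overlaps v6 -> 1
Total overlapping pairs = 1 + 2 + 1 + 1 + 2 + 1 = 8

8


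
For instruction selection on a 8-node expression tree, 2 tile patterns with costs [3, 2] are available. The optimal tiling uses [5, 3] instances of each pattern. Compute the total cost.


Total cost = sum(count_i * cost_i)
= 5*3 + 3*2
= 21

21


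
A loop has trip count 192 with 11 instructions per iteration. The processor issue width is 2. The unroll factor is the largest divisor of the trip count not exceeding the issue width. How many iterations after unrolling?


Largest divisor of 192 <= 2 is 2
New iterations = 192 / 2 = 96

96


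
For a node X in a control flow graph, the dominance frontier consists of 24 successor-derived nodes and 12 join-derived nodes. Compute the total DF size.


DF(X) = direct successor contributions + join point contributions
= 24 + 12 = 36

36


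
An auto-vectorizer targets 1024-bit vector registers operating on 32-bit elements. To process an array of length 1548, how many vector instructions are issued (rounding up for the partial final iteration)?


Width = 1024 / 32 = 32 elements per vector op
Iterations = ceil(1548 / 32) = 49

49


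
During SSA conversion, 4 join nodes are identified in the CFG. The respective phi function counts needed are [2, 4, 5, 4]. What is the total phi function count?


Total phi functions = sum of phi functions at each join node
= 2 + 4 + 5 + 4 = 15

15


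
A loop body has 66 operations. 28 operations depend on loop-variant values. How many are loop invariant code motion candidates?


Invariant candidates = total - loop-dependent
= 66 - 28 = 38

38


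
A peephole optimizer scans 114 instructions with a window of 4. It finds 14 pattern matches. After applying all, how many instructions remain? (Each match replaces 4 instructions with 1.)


Each match removes 3 instructions.
Total removed = 14 * 3 = 42
Remaining = 114 - 42 = 72

72


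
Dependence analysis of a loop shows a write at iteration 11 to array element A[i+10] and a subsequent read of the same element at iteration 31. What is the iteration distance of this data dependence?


Distance = read iteration - write iteration
= 31 - 11 = 20

20


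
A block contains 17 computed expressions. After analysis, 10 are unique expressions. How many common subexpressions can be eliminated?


CSE count = total expressions - unique expressions
= 17 - 10 = 7

7


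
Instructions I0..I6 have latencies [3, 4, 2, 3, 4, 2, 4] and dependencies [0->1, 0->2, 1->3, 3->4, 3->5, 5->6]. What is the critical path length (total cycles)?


Compute longest path through dependency graph: dist(Ik) = max over predecessors of dist + latency(Ik).
dist(I0) = latency 3 = 3
dist(I1) = dist(I0) + 4 = 3 + 4 = 7
dist(I2) = dist(I0) + 2 = 3 + 2 = 5
dist(I3) = dist(I1) + 3 = 7 + 3 = 10
dist(I4) = dist(I3) + 4 = 10 + 4 = 14
dist(I5) = dist(I3) + 2 = 10 + 2 = 12
dist(I6) = dist(I5) + 4 = 12 + 4 = 16
Critical path = max dist = 16

16


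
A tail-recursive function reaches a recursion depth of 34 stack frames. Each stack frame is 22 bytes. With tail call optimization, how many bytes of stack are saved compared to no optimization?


Without TCO: 34 * 22 = 748 bytes
With TCO: reuse 1 frame = 22 bytes
Savings = 748 - 22 = 726

726


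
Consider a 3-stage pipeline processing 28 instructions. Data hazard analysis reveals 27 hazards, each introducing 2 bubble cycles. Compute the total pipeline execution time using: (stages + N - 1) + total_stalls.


Base cycles = 3 + 28 - 1 = 30
Total stalls = 27 * 2 = 54
Total = 30 + 54 = 84

84


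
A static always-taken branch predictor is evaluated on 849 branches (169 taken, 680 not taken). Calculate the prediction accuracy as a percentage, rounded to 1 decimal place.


Predictor: always-taken
Correct predictions = 169
Accuracy = 169 / 849 * 100 = 19.9%

19.9


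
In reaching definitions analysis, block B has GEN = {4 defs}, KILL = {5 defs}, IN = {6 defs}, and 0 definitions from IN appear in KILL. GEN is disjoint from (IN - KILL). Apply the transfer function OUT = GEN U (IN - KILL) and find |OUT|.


IN - KILL: 6 - 0 = 6 surviving definitions
OUT = GEN + surviving = 4 + 6 = 10

10


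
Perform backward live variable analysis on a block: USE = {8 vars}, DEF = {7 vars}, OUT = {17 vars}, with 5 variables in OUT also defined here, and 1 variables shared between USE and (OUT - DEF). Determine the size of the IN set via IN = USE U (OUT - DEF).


OUT - DEF: 17 - 5 = 12
|IN| = |USE| + |OUT - DEF| - |USE ∩ (OUT - DEF)| = 8 + 12 - 1 = 19

19


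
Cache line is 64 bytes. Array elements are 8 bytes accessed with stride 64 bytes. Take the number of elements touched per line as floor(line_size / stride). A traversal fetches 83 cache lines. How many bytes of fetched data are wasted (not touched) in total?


Elements per line = floor(64 / 64) = 1
Bytes used per line = 1 * 8 = 8
Wasted per line = 64 - 8 = 56
Total wasted = 56 * 83 = 4648

4648


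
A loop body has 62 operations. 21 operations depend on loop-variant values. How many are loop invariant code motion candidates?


Invariant candidates = total - loop-dependent
= 62 - 21 = 41

41


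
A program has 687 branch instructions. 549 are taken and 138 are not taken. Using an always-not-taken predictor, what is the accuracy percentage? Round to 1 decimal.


Predictor: always-not-taken
Correct predictions = 138
Accuracy = 138 / 687 * 100 = 20.1%

20.1


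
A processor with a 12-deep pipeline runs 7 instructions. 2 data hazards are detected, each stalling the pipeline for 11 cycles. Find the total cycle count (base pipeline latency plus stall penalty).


Base cycles = 12 + 7 - 1 = 18
Total stalls = 2 * 11 = 22
Total = 18 + 22 = 40

40


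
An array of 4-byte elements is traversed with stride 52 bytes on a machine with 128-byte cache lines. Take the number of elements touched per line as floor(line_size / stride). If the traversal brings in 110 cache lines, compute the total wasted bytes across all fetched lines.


Elements per line = floor(128 / 52) = 2
Bytes used per line = 2 * 4 = 8
Wasted per line = 128 - 8 = 120
Total wasted = 120 * 110 = 13200

13200


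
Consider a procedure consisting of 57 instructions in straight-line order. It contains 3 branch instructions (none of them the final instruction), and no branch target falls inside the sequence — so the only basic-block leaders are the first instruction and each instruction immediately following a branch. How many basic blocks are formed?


With no in-sequence branch targets, the leaders are the first instruction plus the instruction after each branch.
Number of basic blocks = branches + 1
= 3 + 1 = 4

4


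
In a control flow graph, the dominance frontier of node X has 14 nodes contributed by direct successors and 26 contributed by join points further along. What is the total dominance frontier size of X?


DF(X) = direct successor contributions + join point contributions
= 14 + 26 = 40

40


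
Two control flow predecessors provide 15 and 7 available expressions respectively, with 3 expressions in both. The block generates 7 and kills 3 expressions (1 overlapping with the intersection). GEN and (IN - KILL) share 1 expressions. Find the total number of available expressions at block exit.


IN = intersection of predecessors = 3
IN - KILL = 3 - 1 = 2
|OUT| = |GEN| + |IN - KILL| - |GEN ∩ (IN - KILL)| = 7 + 2 - 1 = 8

8


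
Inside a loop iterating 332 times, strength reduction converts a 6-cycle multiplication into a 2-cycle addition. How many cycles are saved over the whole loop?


Per-iteration saving = 6 - 2 = 4
Total saved = 332 * 4 = 1328

1328


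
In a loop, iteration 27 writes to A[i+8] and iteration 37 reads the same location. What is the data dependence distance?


Distance = read iteration - write iteration
= 37 - 27 = 10

10


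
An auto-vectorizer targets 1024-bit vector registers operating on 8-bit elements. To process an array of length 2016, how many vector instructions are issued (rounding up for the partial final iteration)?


Width = 1024 / 8 = 128 elements per vector op
Iterations = ceil(2016 / 128) = 16

16


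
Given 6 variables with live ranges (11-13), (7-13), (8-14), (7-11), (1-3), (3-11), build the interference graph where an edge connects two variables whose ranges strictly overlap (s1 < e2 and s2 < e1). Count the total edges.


Check all pairs for overlapping intervals.
Two intervals (s1,e1) and (s2,e2) overlap if s1 < e2 and s2 < e1.
v0 (11-13) vs v1..v5: overlaps v1, v2 -> 2
v1 (7-13) vs v2..v5: overlaps v2, v3, v5 -> 3
v2 (8-14) vs v3..v5: overlaps v3, v5 -> 2
v3 (7-11) vs v4..v5: overlaps v5 -> 1
v4 (1-3) vs v5: overlaps none -> 0
Total overlapping pairs = 2 + 3 + 2 + 1 + 0 = 8

8


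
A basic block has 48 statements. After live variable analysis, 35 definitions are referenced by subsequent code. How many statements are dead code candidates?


Dead code = total statements - live definitions
= 48 - 35 = 13

13


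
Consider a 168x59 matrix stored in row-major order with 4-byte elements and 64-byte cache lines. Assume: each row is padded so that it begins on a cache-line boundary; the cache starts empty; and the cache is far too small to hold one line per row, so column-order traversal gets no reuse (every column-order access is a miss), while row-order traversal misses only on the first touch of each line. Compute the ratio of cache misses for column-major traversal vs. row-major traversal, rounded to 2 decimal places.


Each row occupies 59 * 4 = 236 bytes and starts on a line boundary, so it spans ceil(236 / 64) = 4 cache lines.
Row-major traversal misses (one per line touched): 168 * ceil(59 * 4 / 64) = 672
Column-major traversal misses (no reuse, every access misses): 168 * 59 = 9912
Ratio = 9912 / 672 = 14.75

14.75


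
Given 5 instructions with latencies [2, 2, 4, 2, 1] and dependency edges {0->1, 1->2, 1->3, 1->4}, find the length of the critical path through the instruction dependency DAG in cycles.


Compute longest path through dependency graph: dist(Ik) = max over predecessors of dist + latency(Ik).
dist(I0) = latency 2 = 2
dist(I1) = dist(I0) + 2 = 2 + 2 = 4
dist(I2) = dist(I1) + 4 = 4 + 4 = 8
dist(I3) = dist(I1) + 2 = 4 + 2 = 6
dist(I4) = dist(I1) + 1 = 4 + 1 = 5
Critical path = max dist = 8

8


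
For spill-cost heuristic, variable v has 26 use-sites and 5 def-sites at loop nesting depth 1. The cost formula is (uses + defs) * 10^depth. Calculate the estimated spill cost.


uses + defs = 26 + 5 = 31
10^1 = 10
Spill cost = 31 * 10 = 310

310


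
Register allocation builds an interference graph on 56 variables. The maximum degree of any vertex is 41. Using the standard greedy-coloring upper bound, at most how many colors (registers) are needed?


Greedy coloring never needs more than (max_degree + 1) colors: when coloring a vertex, at most max_degree neighbors are already colored.
Upper bound = 41 + 1 = 42

42


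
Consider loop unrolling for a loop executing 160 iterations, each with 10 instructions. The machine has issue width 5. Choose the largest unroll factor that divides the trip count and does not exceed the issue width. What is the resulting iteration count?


Largest divisor of 160 <= 5 is 5
New iterations = 160 / 5 = 32

32


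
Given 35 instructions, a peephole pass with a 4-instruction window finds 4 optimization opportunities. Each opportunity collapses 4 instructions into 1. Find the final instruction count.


Each match removes 3 instructions.
Total removed = 4 * 3 = 12
Remaining = 35 - 12 = 23

23


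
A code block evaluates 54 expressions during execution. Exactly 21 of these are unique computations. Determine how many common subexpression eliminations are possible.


CSE count = total expressions - unique expressions
= 54 - 21 = 33

33


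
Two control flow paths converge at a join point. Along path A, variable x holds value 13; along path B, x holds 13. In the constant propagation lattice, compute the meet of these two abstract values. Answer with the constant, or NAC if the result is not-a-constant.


Meet operation: if both paths give the same constant, result is that constant; if they differ, result is NAC (not-a-constant).
Path A: 13, Path B: 13 -> equal
Result: constant -> 13

13


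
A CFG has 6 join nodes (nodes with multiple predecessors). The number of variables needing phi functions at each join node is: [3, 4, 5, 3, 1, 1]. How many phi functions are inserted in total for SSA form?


Total phi functions = sum of phi functions at each join node
= 3 + 4 + 5 + 3 + 1 + 1 = 17

17


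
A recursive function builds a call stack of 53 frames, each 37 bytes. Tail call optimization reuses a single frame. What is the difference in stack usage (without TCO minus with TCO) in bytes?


Without TCO: 53 * 37 = 1961 bytes
With TCO: reuse 1 frame = 37 bytes
Savings = 1961 - 37 = 1924

1924


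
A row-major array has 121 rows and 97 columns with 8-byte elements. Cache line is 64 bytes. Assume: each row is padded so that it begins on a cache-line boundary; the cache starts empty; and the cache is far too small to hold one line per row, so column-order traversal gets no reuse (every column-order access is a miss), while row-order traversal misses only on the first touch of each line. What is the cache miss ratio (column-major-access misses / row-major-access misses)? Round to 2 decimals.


Each row occupies 97 * 8 = 776 bytes and starts on a line boundary, so it spans ceil(776 / 64) = 13 cache lines.
Row-major traversal misses (one per line touched): 121 * ceil(97 * 8 / 64) = 1573
Column-major traversal misses (no reuse, every access misses): 121 * 97 = 11737
Ratio = 11737 / 1573 = 7.46

7.46
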